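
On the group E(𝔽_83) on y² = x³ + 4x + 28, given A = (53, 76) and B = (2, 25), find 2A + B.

First 2A:
Repeated addition: build up to 2A.
2A: tangent at (53, 76): λ = (3·53² + 4)/(2·76) ≡ 48/69. 69⁻¹ ≡ 77 (mod 83), so λ ≡ 48·77 ≡ 44.
  x = λ² - 53 - 53 = 1936 - 106 ≡ 4; y = λ·(53 - 4) - 76 ≡ 5. → (4, 5)
2A = (4, 5).
Finally 2A + B:
(4, 5) + (2, 25). λ = (25 - 5)/(2 - 4) ≡ 20/81 mod 83. 81⁻¹ ≡ 41 (mod 83), so λ ≡ 73.
  x = λ² - 4 - 2 = 5329 - 6 ≡ 11; y = λ·(4 - 11) - 5 ≡ 65. → (11, 65)

(11, 65)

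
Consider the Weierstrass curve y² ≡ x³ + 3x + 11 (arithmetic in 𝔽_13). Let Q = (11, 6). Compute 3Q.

(4, 10)

Repeated addition: build up to 3Q.
2Q: tangent at (11, 6): λ = (3·11² + 3)/(2·6) ≡ 2/12. 12⁻¹ ≡ 12 (mod 13) since 12·12 = 144 ≡ 1, so λ ≡ 2·12 ≡ 11.
  x = λ² - 11 - 11 = 121 - 22 ≡ 8; y = λ·(11 - 8) - 6 ≡ 1. → (8, 1)
3Q: (8, 1) + (11, 6). λ = (6 - 1)/(11 - 8) ≡ 5/3 mod 13. 3⁻¹ ≡ 9 (mod 13) since 3·9 = 27 ≡ 1, so λ ≡ 6.
  x = λ² - 8 - 11 = 36 - 19 ≡ 4; y = λ·(8 - 4) - 1 ≡ 10. → (4, 10)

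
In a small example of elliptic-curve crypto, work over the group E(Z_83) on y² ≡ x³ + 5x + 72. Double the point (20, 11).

tangent at (20, 11): λ = (3·20² + 5)/(2·11) ≡ 43/22. 22⁻¹ ≡ 34 (mod 83), so λ ≡ 43·34 ≡ 51.
  x = λ² - 20 - 20 = 2601 - 40 ≡ 71; y = λ·(20 - 71) - 11 ≡ 44. → (71, 44)

(71, 44)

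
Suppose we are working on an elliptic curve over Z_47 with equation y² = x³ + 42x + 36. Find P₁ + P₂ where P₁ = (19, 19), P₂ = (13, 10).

(29, 13)

(19, 19) + (13, 10). λ = (10 - 19)/(13 - 19) ≡ 38/41 mod 47. 41⁻¹ ≡ 39 (mod 47), so λ ≡ 25.
  x = λ² - 19 - 13 = 625 - 32 ≡ 29; y = λ·(19 - 29) - 19 ≡ 13. → (29, 13)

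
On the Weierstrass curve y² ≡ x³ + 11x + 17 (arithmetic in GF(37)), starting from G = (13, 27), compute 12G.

(25, 28)

Repeated addition: build up to 12G.
2G: tangent at (13, 27): λ = (3·13² + 11)/(2·27) ≡ 0/17. 17⁻¹ ≡ 24 (mod 37), so λ ≡ 0·24 ≡ 0.
  x = λ² - 13 - 13 = 0 - 26 ≡ 11; y = λ·(13 - 11) - 27 ≡ 10. → (11, 10)
3G: (11, 10) + (13, 27). λ = (27 - 10)/(13 - 11) ≡ 17/2 mod 37. 2⁻¹ ≡ 19 (mod 37), so λ ≡ 27.
  x = λ² - 11 - 13 = 729 - 24 ≡ 2; y = λ·(11 - 2) - 10 ≡ 11. → (2, 11)
4G: (2, 11) + (13, 27). λ = (27 - 11)/(13 - 2) ≡ 16/11 mod 37. 11⁻¹ ≡ 27 (mod 37), so λ ≡ 25.
  x = λ² - 2 - 13 = 625 - 15 ≡ 18; y = λ·(2 - 18) - 11 ≡ 33. → (18, 33)
5G: (18, 33) + (13, 27). λ = (27 - 33)/(13 - 18) ≡ 31/32 mod 37. 32⁻¹ ≡ 22 (mod 37) since 32·22 = 704 ≡ 1, so λ ≡ 16.
  x = λ² - 18 - 13 = 256 - 31 ≡ 3; y = λ·(18 - 3) - 33 ≡ 22. → (3, 22)
6G: (3, 22) + (13, 27). λ = (27 - 22)/(13 - 3) ≡ 5/10 mod 37. 10⁻¹ ≡ 26 (mod 37), so λ ≡ 19.
  x = λ² - 3 - 13 = 361 - 16 ≡ 12; y = λ·(3 - 12) - 22 ≡ 29. → (12, 29)
7G: (12, 29) + (13, 27). λ = (27 - 29)/(13 - 12) ≡ 35/1 mod 37. 1⁻¹ ≡ 1 (mod 37), so λ ≡ 35.
  x = λ² - 12 - 13 = 1225 - 25 ≡ 16; y = λ·(12 - 16) - 29 ≡ 16. → (16, 16)
8G: (16, 16) + (13, 27). λ = (27 - 16)/(13 - 16) ≡ 11/34 mod 37. 34⁻¹ ≡ 12 (mod 37), so λ ≡ 21.
  x = λ² - 16 - 13 = 441 - 29 ≡ 5; y = λ·(16 - 5) - 16 ≡ 30. → (5, 30)
9G: (5, 30) + (13, 27). λ = (27 - 30)/(13 - 5) ≡ 34/8 mod 37. 8⁻¹ ≡ 14 (mod 37), so λ ≡ 32.
  x = λ² - 5 - 13 = 1024 - 18 ≡ 7; y = λ·(5 - 7) - 30 ≡ 17. → (7, 17)
10G: (7, 17) + (13, 27). λ = (27 - 17)/(13 - 7) ≡ 10/6 mod 37. 6⁻¹ ≡ 31 (mod 37) since 6·31 = 186 ≡ 1, so λ ≡ 14.
  x = λ² - 7 - 13 = 196 - 20 ≡ 28; y = λ·(7 - 28) - 17 ≡ 22. → (28, 22)
11G: (28, 22) + (13, 27). λ = (27 - 22)/(13 - 28) ≡ 5/22 mod 37. 22⁻¹ ≡ 32 (mod 37), so λ ≡ 12.
  x = λ² - 28 - 13 = 144 - 41 ≡ 29; y = λ·(28 - 29) - 22 ≡ 3. → (29, 3)
12G: (29, 3) + (13, 27). λ = (27 - 3)/(13 - 29) ≡ 24/21 mod 37. 21⁻¹ ≡ 30 (mod 37) since 21·30 = 630 ≡ 1, so λ ≡ 17.
  x = λ² - 29 - 13 = 289 - 42 ≡ 25; y = λ·(29 - 25) - 3 ≡ 28. → (25, 28)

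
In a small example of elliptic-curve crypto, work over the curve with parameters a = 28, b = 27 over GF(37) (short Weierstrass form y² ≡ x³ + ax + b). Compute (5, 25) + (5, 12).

The two points share x = 5 and their y-coordinates satisfy 25 + 12 ≡ 0 (mod 37), so they are inverses. Their sum is O.

O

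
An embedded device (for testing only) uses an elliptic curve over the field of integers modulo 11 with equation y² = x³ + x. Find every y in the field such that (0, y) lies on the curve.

0

x³ + 1x + 0 = 0 ≡ 0 (mod 11).
Only y = 0 satisfies y² ≡ 0.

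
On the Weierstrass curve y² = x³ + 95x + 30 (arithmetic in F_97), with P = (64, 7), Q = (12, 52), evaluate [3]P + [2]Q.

(26, 26)

First 3P:
Repeated addition: build up to 3P.
2P: tangent at (64, 7): λ = (3·64² + 95)/(2·7) ≡ 64/14. 14⁻¹ ≡ 7 (mod 97) since 14·7 = 98 ≡ 1, so λ ≡ 64·7 ≡ 60.
  x = λ² - 64 - 64 = 3600 - 128 ≡ 77; y = λ·(64 - 77) - 7 ≡ 86. → (77, 86)
3P: (77, 86) + (64, 7). λ = (7 - 86)/(64 - 77) ≡ 18/84 mod 97. 84⁻¹ ≡ 82 (mod 97), so λ ≡ 21.
  x = λ² - 77 - 64 = 441 - 141 ≡ 9; y = λ·(77 - 9) - 86 ≡ 81. → (9, 81)
3P = (9, 81).
Next 2Q:
Repeated addition: build up to 2Q.
2Q: tangent at (12, 52): λ = (3·12² + 95)/(2·52) ≡ 42/7. 7⁻¹ ≡ 14 (mod 97) since 7·14 = 98 ≡ 1, so λ ≡ 42·14 ≡ 6.
  x = λ² - 12 - 12 = 36 - 24 ≡ 12; y = λ·(12 - 12) - 52 ≡ 45. → (12, 45)
2Q = (12, 45).
Finally 3P + 2Q:
(9, 81) + (12, 45). λ = (45 - 81)/(12 - 9) ≡ 61/3 mod 97. 3⁻¹ ≡ 65 (mod 97) since 3·65 = 195 ≡ 1, so λ ≡ 85.
  x = λ² - 9 - 12 = 7225 - 21 ≡ 26; y = λ·(9 - 26) - 81 ≡ 26. → (26, 26)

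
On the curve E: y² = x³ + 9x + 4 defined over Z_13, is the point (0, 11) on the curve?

y² = 11² ≡ 4; x³ + 9x + 4 = 4 ≡ 4 (mod 13). 4 = 4.

yes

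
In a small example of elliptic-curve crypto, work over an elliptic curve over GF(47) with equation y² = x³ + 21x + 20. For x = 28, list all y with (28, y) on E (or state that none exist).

0

x³ + 21x + 20 = 22560 ≡ 0 (mod 47).
Only y = 0 satisfies y² ≡ 0.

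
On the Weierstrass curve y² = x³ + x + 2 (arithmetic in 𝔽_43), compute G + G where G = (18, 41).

(23, 25)

tangent at (18, 41): λ = (3·18² + 1)/(2·41) ≡ 27/39. 39⁻¹ ≡ 32 (mod 43), so λ ≡ 27·32 ≡ 4.
  x = λ² - 18 - 18 = 16 - 36 ≡ 23; y = λ·(18 - 23) - 41 ≡ 25. → (23, 25)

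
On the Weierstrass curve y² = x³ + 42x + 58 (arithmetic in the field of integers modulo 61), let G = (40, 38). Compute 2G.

tangent at (40, 38): λ = (3·40² + 42)/(2·38) ≡ 23/15. 15⁻¹ ≡ 57 (mod 61) since 15·57 = 855 ≡ 1, so λ ≡ 23·57 ≡ 30.
  x = λ² - 40 - 40 = 900 - 80 ≡ 27; y = λ·(40 - 27) - 38 ≡ 47. → (27, 47)

(27, 47)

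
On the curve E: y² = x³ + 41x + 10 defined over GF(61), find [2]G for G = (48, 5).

(1, 33)

tangent at (48, 5): λ = (3·48² + 41)/(2·5) ≡ 60/10. 10⁻¹ ≡ 55 (mod 61) since 10·55 = 550 ≡ 1, so λ ≡ 60·55 ≡ 6.
  x = λ² - 48 - 48 = 36 - 96 ≡ 1; y = λ·(48 - 1) - 5 ≡ 33. → (1, 33)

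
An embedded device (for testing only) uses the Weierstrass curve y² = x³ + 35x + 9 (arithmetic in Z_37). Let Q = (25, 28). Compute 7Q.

(34, 32)

Double-and-add on 7 = (111)₂. Start with Q = (25, 28) for the leading 1-bit.
double: tangent at (25, 28): λ = (3·25² + 35)/(2·28) ≡ 23/19. 19⁻¹ ≡ 2 (mod 37) since 19·2 = 38 ≡ 1, so λ ≡ 23·2 ≡ 9.
  x = λ² - 25 - 25 = 81 - 50 ≡ 31; y = λ·(25 - 31) - 28 ≡ 29. → (31, 29)
add Q: (31, 29) + (25, 28). λ = (28 - 29)/(25 - 31) ≡ 36/31 mod 37. 31⁻¹ ≡ 6 (mod 37), so λ ≡ 31.
  x = λ² - 31 - 25 = 961 - 56 ≡ 17; y = λ·(31 - 17) - 29 ≡ 35. → (17, 35)
double: tangent at (17, 35): λ = (3·17² + 35)/(2·35) ≡ 14/33. 33⁻¹ ≡ 9 (mod 37), so λ ≡ 14·9 ≡ 15.
  x = λ² - 17 - 17 = 225 - 34 ≡ 6; y = λ·(17 - 6) - 35 ≡ 19. → (6, 19)
add Q: (6, 19) + (25, 28). λ = (28 - 19)/(25 - 6) ≡ 9/19 mod 37. 19⁻¹ ≡ 2 (mod 37), so λ ≡ 18.
  x = λ² - 6 - 25 = 324 - 31 ≡ 34; y = λ·(6 - 34) - 19 ≡ 32. → (34, 32)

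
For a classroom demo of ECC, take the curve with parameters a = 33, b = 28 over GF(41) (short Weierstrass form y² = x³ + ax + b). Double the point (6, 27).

tangent at (6, 27): λ = (3·6² + 33)/(2·27) ≡ 18/13. 13⁻¹ ≡ 19 (mod 41), so λ ≡ 18·19 ≡ 14.
  x = λ² - 6 - 6 = 196 - 12 ≡ 20; y = λ·(6 - 20) - 27 ≡ 23. → (20, 23)

(20, 23)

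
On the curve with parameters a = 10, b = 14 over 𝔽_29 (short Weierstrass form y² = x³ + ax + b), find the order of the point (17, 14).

10

2P: tangent at (17, 14): λ = (3·17² + 10)/(2·14) ≡ 7/28. 28⁻¹ ≡ 28 (mod 29) since 28·28 = 784 ≡ 1, so λ ≡ 7·28 ≡ 22.
  x = λ² - 17 - 17 = 484 - 34 ≡ 15; y = λ·(17 - 15) - 14 ≡ 1. → (15, 1)
3P: (15, 1) + (17, 14). λ = (14 - 1)/(17 - 15) ≡ 13/2 mod 29. 2⁻¹ ≡ 15 (mod 29) since 2·15 = 30 ≡ 1, so λ ≡ 21.
  x = λ² - 15 - 17 = 441 - 32 ≡ 3; y = λ·(15 - 3) - 1 ≡ 19. → (3, 19)
4P: (3, 19) + (17, 14). λ = (14 - 19)/(17 - 3) ≡ 24/14 mod 29. 14⁻¹ ≡ 27 (mod 29), so λ ≡ 10.
  x = λ² - 3 - 17 = 100 - 20 ≡ 22; y = λ·(3 - 22) - 19 ≡ 23. → (22, 23)
5P: (22, 23) + (17, 14). λ = (14 - 23)/(17 - 22) ≡ 20/24 mod 29. 24⁻¹ ≡ 23 (mod 29), so λ ≡ 25.
  x = λ² - 22 - 17 = 625 - 39 ≡ 6; y = λ·(22 - 6) - 23 ≡ 0. → (6, 0)
6P: (6, 0) + (17, 14). λ = (14 - 0)/(17 - 6) ≡ 14/11 mod 29. 11⁻¹ ≡ 8 (mod 29), so λ ≡ 25.
  x = λ² - 6 - 17 = 625 - 23 ≡ 22; y = λ·(6 - 22) - 0 ≡ 6. → (22, 6)
7P: (22, 6) + (17, 14). λ = (14 - 6)/(17 - 22) ≡ 8/24 mod 29. 24⁻¹ ≡ 23 (mod 29), so λ ≡ 10.
  x = λ² - 22 - 17 = 100 - 39 ≡ 3; y = λ·(22 - 3) - 6 ≡ 10. → (3, 10)
8P: (3, 10) + (17, 14). λ = (14 - 10)/(17 - 3) ≡ 4/14 mod 29. 14⁻¹ ≡ 27 (mod 29) since 14·27 = 378 ≡ 1, so λ ≡ 21.
  x = λ² - 3 - 17 = 441 - 20 ≡ 15; y = λ·(3 - 15) - 10 ≡ 28. → (15, 28)
9P: (15, 28) + (17, 14). λ = (14 - 28)/(17 - 15) ≡ 15/2 mod 29. 2⁻¹ ≡ 15 (mod 29) since 2·15 = 30 ≡ 1, so λ ≡ 22.
  x = λ² - 15 - 17 = 484 - 32 ≡ 17; y = λ·(15 - 17) - 28 ≡ 15. → (17, 15)
10P: (17, 15) + (17, 14): same x and y₁ ≡ -y₂, so the sum is O.
10P = O, so the order is 10.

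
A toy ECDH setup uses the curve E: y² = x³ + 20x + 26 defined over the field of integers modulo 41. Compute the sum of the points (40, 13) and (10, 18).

(40, 28)

(40, 13) + (10, 18). λ = (18 - 13)/(10 - 40) ≡ 5/11 mod 41. 11⁻¹ ≡ 15 (mod 41) since 11·15 = 165 ≡ 1, so λ ≡ 34.
  x = λ² - 40 - 10 = 1156 - 50 ≡ 40; y = λ·(40 - 40) - 13 ≡ 28. → (40, 28)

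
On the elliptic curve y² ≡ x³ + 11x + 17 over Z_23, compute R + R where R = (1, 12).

(10, 0)

tangent at (1, 12): λ = (3·1² + 11)/(2·12) ≡ 14/1. 1⁻¹ ≡ 1 (mod 23) since 1·1 = 1 ≡ 1, so λ ≡ 14·1 ≡ 14.
  x = λ² - 1 - 1 = 196 - 2 ≡ 10; y = λ·(1 - 10) - 12 ≡ 0. → (10, 0)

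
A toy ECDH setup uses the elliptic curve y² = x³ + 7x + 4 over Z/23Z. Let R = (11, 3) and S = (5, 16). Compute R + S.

(20, 5)

(11, 3) + (5, 16). λ = (16 - 3)/(5 - 11) ≡ 13/17 mod 23. 17⁻¹ ≡ 19 (mod 23), so λ ≡ 17.
  x = λ² - 11 - 5 = 289 - 16 ≡ 20; y = λ·(11 - 20) - 3 ≡ 5. → (20, 5)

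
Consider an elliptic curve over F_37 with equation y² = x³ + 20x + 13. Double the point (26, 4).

tangent at (26, 4): λ = (3·26² + 20)/(2·4) ≡ 13/8. 8⁻¹ ≡ 14 (mod 37) since 8·14 = 112 ≡ 1, so λ ≡ 13·14 ≡ 34.
  x = λ² - 26 - 26 = 1156 - 52 ≡ 31; y = λ·(26 - 31) - 4 ≡ 11. → (31, 11)

(31, 11)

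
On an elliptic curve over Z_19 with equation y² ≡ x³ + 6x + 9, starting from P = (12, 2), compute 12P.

Double-and-add on 12 = (1100)₂. Start with P = (12, 2) for the leading 1-bit.
double: tangent at (12, 2): λ = (3·12² + 6)/(2·2) ≡ 1/4. 4⁻¹ ≡ 5 (mod 19), so λ ≡ 1·5 ≡ 5.
  x = λ² - 12 - 12 = 25 - 24 ≡ 1; y = λ·(12 - 1) - 2 ≡ 15. → (1, 15)
add P: (1, 15) + (12, 2). λ = (2 - 15)/(12 - 1) ≡ 6/11 mod 19. 11⁻¹ ≡ 7 (mod 19), so λ ≡ 4.
  x = λ² - 1 - 12 = 16 - 13 ≡ 3; y = λ·(1 - 3) - 15 ≡ 15. → (3, 15)
double: tangent at (3, 15): λ = (3·3² + 6)/(2·15) ≡ 14/11. 11⁻¹ ≡ 7 (mod 19) since 11·7 = 77 ≡ 1, so λ ≡ 14·7 ≡ 3.
  x = λ² - 3 - 3 = 9 - 6 ≡ 3; y = λ·(3 - 3) - 15 ≡ 4. → (3, 4)
double: tangent at (3, 4): λ = (3·3² + 6)/(2·4) ≡ 14/8. 8⁻¹ ≡ 12 (mod 19), so λ ≡ 14·12 ≡ 16.
  x = λ² - 3 - 3 = 256 - 6 ≡ 3; y = λ·(3 - 3) - 4 ≡ 15. → (3, 15)

(3, 15)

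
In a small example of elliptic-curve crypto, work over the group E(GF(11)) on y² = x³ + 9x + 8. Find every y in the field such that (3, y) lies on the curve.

none

x³ + 9x + 8 = 62 ≡ 7 (mod 11).
7 is a non-residue mod 11; no y exists.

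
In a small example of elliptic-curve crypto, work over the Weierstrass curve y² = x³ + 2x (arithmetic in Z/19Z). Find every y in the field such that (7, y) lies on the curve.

x³ + 2x + 0 = 357 ≡ 15 (mod 19).
15 is a non-residue mod 19; no y exists.

none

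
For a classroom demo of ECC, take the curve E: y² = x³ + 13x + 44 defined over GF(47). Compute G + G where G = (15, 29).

tangent at (15, 29): λ = (3·15² + 13)/(2·29) ≡ 30/11. 11⁻¹ ≡ 30 (mod 47), so λ ≡ 30·30 ≡ 7.
  x = λ² - 15 - 15 = 49 - 30 ≡ 19; y = λ·(15 - 19) - 29 ≡ 37. → (19, 37)

(19, 37)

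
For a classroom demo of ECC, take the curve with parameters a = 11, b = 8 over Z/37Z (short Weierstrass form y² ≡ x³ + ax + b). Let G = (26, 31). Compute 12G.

(18, 28)

Double-and-add on 12 = (1100)₂. Start with G = (26, 31) for the leading 1-bit.
double: tangent at (26, 31): λ = (3·26² + 11)/(2·31) ≡ 4/25. 25⁻¹ ≡ 3 (mod 37), so λ ≡ 4·3 ≡ 12.
  x = λ² - 26 - 26 = 144 - 52 ≡ 18; y = λ·(26 - 18) - 31 ≡ 28. → (18, 28)
add G: (18, 28) + (26, 31). λ = (31 - 28)/(26 - 18) ≡ 3/8 mod 37. 8⁻¹ ≡ 14 (mod 37) since 8·14 = 112 ≡ 1, so λ ≡ 5.
  x = λ² - 18 - 26 = 25 - 44 ≡ 18; y = λ·(18 - 18) - 28 ≡ 9. → (18, 9)
double: tangent at (18, 9): λ = (3·18² + 11)/(2·9) ≡ 21/18. 18⁻¹ ≡ 35 (mod 37) since 18·35 = 630 ≡ 1, so λ ≡ 21·35 ≡ 32.
  x = λ² - 18 - 18 = 1024 - 36 ≡ 26; y = λ·(18 - 26) - 9 ≡ 31. → (26, 31)
double: tangent at (26, 31): λ = (3·26² + 11)/(2·31) ≡ 4/25. 25⁻¹ ≡ 3 (mod 37) since 25·3 = 75 ≡ 1, so λ ≡ 4·3 ≡ 12.
  x = λ² - 26 - 26 = 144 - 52 ≡ 18; y = λ·(26 - 18) - 31 ≡ 28. → (18, 28)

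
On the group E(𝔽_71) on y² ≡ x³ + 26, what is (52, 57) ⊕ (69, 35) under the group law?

(52, 57) + (69, 35). λ = (35 - 57)/(69 - 52) ≡ 49/17 mod 71. 17⁻¹ ≡ 46 (mod 71) since 17·46 = 782 ≡ 1, so λ ≡ 53.
  x = λ² - 52 - 69 = 2809 - 121 ≡ 61; y = λ·(52 - 61) - 57 ≡ 34. → (61, 34)

(61, 34)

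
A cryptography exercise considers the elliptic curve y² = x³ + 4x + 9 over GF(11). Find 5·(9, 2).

(9, 9)

Write Q = (9, 2).
Repeated addition: build up to 5Q.
2Q: tangent at (9, 2): λ = (3·9² + 4)/(2·2) ≡ 5/4. 4⁻¹ ≡ 3 (mod 11) since 4·3 = 12 ≡ 1, so λ ≡ 5·3 ≡ 4.
  x = λ² - 9 - 9 = 16 - 18 ≡ 9; y = λ·(9 - 9) - 2 ≡ 9. → (9, 9)
3Q: (9, 9) + (9, 2): same x and y₁ ≡ -y₂, so the sum is the point at infinity.
4Q: the point at infinity + (9, 2) = (9, 2) (identity).
5Q: tangent at (9, 2): λ = (3·9² + 4)/(2·2) ≡ 5/4. 4⁻¹ ≡ 3 (mod 11), so λ ≡ 5·3 ≡ 4.
  x = λ² - 9 - 9 = 16 - 18 ≡ 9; y = λ·(9 - 9) - 2 ≡ 9. → (9, 9)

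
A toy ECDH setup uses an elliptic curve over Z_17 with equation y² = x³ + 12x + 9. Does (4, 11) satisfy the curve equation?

y² = 11² ≡ 2; x³ + 12x + 9 = 121 ≡ 2 (mod 17). 2 = 2.

yes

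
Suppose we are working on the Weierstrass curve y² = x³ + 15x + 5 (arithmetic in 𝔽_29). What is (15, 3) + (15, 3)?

tangent at (15, 3): λ = (3·15² + 15)/(2·3) ≡ 23/6. 6⁻¹ ≡ 5 (mod 29) since 6·5 = 30 ≡ 1, so λ ≡ 23·5 ≡ 28.
  x = λ² - 15 - 15 = 784 - 30 ≡ 0; y = λ·(15 - 0) - 3 ≡ 11. → (0, 11)

(0, 11)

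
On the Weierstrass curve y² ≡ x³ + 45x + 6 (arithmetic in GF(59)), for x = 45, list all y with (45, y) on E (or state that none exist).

x³ + 45x + 6 = 93156 ≡ 54 (mod 59).
54 is a non-residue mod 59; no y exists.

none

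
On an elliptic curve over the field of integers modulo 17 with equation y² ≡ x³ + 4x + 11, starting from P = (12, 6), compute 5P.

Repeated addition: build up to 5P.
2P: tangent at (12, 6): λ = (3·12² + 4)/(2·6) ≡ 11/12. 12⁻¹ ≡ 10 (mod 17) since 12·10 = 120 ≡ 1, so λ ≡ 11·10 ≡ 8.
  x = λ² - 12 - 12 = 64 - 24 ≡ 6; y = λ·(12 - 6) - 6 ≡ 8. → (6, 8)
3P: (6, 8) + (12, 6). λ = (6 - 8)/(12 - 6) ≡ 15/6 mod 17. 6⁻¹ ≡ 3 (mod 17), so λ ≡ 11.
  x = λ² - 6 - 12 = 121 - 18 ≡ 1; y = λ·(6 - 1) - 8 ≡ 13. → (1, 13)
4P: (1, 13) + (12, 6). λ = (6 - 13)/(12 - 1) ≡ 10/11 mod 17. 11⁻¹ ≡ 14 (mod 17), so λ ≡ 4.
  x = λ² - 1 - 12 = 16 - 13 ≡ 3; y = λ·(1 - 3) - 13 ≡ 13. → (3, 13)
5P: (3, 13) + (12, 6). λ = (6 - 13)/(12 - 3) ≡ 10/9 mod 17. 9⁻¹ ≡ 2 (mod 17), so λ ≡ 3.
  x = λ² - 3 - 12 = 9 - 15 ≡ 11; y = λ·(3 - 11) - 13 ≡ 14. → (11, 14)

(11, 14)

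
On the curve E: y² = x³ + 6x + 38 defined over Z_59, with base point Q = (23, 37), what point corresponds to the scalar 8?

(36, 51)

Repeated addition: build up to 8Q.
2Q: tangent at (23, 37): λ = (3·23² + 6)/(2·37) ≡ 0/15. 15⁻¹ ≡ 4 (mod 59) since 15·4 = 60 ≡ 1, so λ ≡ 0·4 ≡ 0.
  x = λ² - 23 - 23 = 0 - 46 ≡ 13; y = λ·(23 - 13) - 37 ≡ 22. → (13, 22)
3Q: (13, 22) + (23, 37). λ = (37 - 22)/(23 - 13) ≡ 15/10 mod 59. 10⁻¹ ≡ 6 (mod 59), so λ ≡ 31.
  x = λ² - 13 - 23 = 961 - 36 ≡ 40; y = λ·(13 - 40) - 22 ≡ 26. → (40, 26)
4Q: (40, 26) + (23, 37). λ = (37 - 26)/(23 - 40) ≡ 11/42 mod 59. 42⁻¹ ≡ 52 (mod 59), so λ ≡ 41.
  x = λ² - 40 - 23 = 1681 - 63 ≡ 25; y = λ·(40 - 25) - 26 ≡ 58. → (25, 58)
5Q: (25, 58) + (23, 37). λ = (37 - 58)/(23 - 25) ≡ 38/57 mod 59. 57⁻¹ ≡ 29 (mod 59) since 57·29 = 1653 ≡ 1, so λ ≡ 40.
  x = λ² - 25 - 23 = 1600 - 48 ≡ 18; y = λ·(25 - 18) - 58 ≡ 45. → (18, 45)
6Q: (18, 45) + (23, 37). λ = (37 - 45)/(23 - 18) ≡ 51/5 mod 59. 5⁻¹ ≡ 12 (mod 59), so λ ≡ 22.
  x = λ² - 18 - 23 = 484 - 41 ≡ 30; y = λ·(18 - 30) - 45 ≡ 45. → (30, 45)
7Q: (30, 45) + (23, 37). λ = (37 - 45)/(23 - 30) ≡ 51/52 mod 59. 52⁻¹ ≡ 42 (mod 59) since 52·42 = 2184 ≡ 1, so λ ≡ 18.
  x = λ² - 30 - 23 = 324 - 53 ≡ 35; y = λ·(30 - 35) - 45 ≡ 42. → (35, 42)
8Q: (35, 42) + (23, 37). λ = (37 - 42)/(23 - 35) ≡ 54/47 mod 59. 47⁻¹ ≡ 54 (mod 59) since 47·54 = 2538 ≡ 1, so λ ≡ 25.
  x = λ² - 35 - 23 = 625 - 58 ≡ 36; y = λ·(35 - 36) - 42 ≡ 51. → (36, 51)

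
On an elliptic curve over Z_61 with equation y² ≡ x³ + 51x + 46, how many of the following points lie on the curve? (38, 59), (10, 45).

1

(38, 59): 59² ≡ 4, rhs ≡ 4 → on.
(10, 45): 45² ≡ 12, rhs ≡ 31 → off.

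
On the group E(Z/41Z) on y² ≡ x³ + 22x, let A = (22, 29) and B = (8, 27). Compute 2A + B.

First 2A:
Repeated addition: build up to 2A.
2A: tangent at (22, 29): λ = (3·22² + 22)/(2·29) ≡ 39/17. 17⁻¹ ≡ 29 (mod 41), so λ ≡ 39·29 ≡ 24.
  x = λ² - 22 - 22 = 576 - 44 ≡ 40; y = λ·(22 - 40) - 29 ≡ 31. → (40, 31)
2A = (40, 31).
Finally 2A + B:
(40, 31) + (8, 27). λ = (27 - 31)/(8 - 40) ≡ 37/9 mod 41. 9⁻¹ ≡ 32 (mod 41), so λ ≡ 36.
  x = λ² - 40 - 8 = 1296 - 48 ≡ 18; y = λ·(40 - 18) - 31 ≡ 23. → (18, 23)

(18, 23)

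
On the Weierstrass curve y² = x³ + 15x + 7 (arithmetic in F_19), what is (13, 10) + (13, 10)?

(17, 11)

tangent at (13, 10): λ = (3·13² + 15)/(2·10) ≡ 9/1. 1⁻¹ ≡ 1 (mod 19), so λ ≡ 9·1 ≡ 9.
  x = λ² - 13 - 13 = 81 - 26 ≡ 17; y = λ·(13 - 17) - 10 ≡ 11. → (17, 11)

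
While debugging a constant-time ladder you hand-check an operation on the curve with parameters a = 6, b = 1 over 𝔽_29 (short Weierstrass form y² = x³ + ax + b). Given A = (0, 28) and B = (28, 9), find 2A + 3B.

First 2A:
Repeated addition: build up to 2A.
2A: tangent at (0, 28): λ = (3·0² + 6)/(2·28) ≡ 6/27. 27⁻¹ ≡ 14 (mod 29) since 27·14 = 378 ≡ 1, so λ ≡ 6·14 ≡ 26.
  x = λ² - 0 - 0 = 676 - 0 ≡ 9; y = λ·(0 - 9) - 28 ≡ 28. → (9, 28)
2A = (9, 28).
Next 3B:
Repeated addition: build up to 3B.
2B: tangent at (28, 9): λ = (3·28² + 6)/(2·9) ≡ 9/18. 18⁻¹ ≡ 21 (mod 29) since 18·21 = 378 ≡ 1, so λ ≡ 9·21 ≡ 15.
  x = λ² - 28 - 28 = 225 - 56 ≡ 24; y = λ·(28 - 24) - 9 ≡ 22. → (24, 22)
3B: (24, 22) + (28, 9). λ = (9 - 22)/(28 - 24) ≡ 16/4 mod 29. 4⁻¹ ≡ 22 (mod 29) since 4·22 = 88 ≡ 1, so λ ≡ 4.
  x = λ² - 24 - 28 = 16 - 52 ≡ 22; y = λ·(24 - 22) - 22 ≡ 15. → (22, 15)
3B = (22, 15).
Finally 2A + 3B:
(9, 28) + (22, 15). λ = (15 - 28)/(22 - 9) ≡ 16/13 mod 29. 13⁻¹ ≡ 9 (mod 29), so λ ≡ 28.
  x = λ² - 9 - 22 = 784 - 31 ≡ 28; y = λ·(9 - 28) - 28 ≡ 20. → (28, 20)

(28, 20)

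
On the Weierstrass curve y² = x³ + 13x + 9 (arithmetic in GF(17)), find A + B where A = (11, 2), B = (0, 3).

(15, 3)

(11, 2) + (0, 3). λ = (3 - 2)/(0 - 11) ≡ 1/6 mod 17. 6⁻¹ ≡ 3 (mod 17) since 6·3 = 18 ≡ 1, so λ ≡ 3.
  x = λ² - 11 - 0 = 9 - 11 ≡ 15; y = λ·(11 - 15) - 2 ≡ 3. → (15, 3)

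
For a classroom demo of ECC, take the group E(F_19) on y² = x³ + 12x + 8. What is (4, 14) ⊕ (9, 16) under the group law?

(4, 14) + (9, 16). λ = (16 - 14)/(9 - 4) ≡ 2/5 mod 19. 5⁻¹ ≡ 4 (mod 19) since 5·4 = 20 ≡ 1, so λ ≡ 8.
  x = λ² - 4 - 9 = 64 - 13 ≡ 13; y = λ·(4 - 13) - 14 ≡ 9. → (13, 9)

(13, 9)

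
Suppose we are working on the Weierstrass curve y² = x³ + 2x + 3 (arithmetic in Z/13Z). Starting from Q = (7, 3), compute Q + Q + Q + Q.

(9, 10)

Repeated addition: build up to 4Q.
2Q: tangent at (7, 3): λ = (3·7² + 2)/(2·3) ≡ 6/6. 6⁻¹ ≡ 11 (mod 13) since 6·11 = 66 ≡ 1, so λ ≡ 6·11 ≡ 1.
  x = λ² - 7 - 7 = 1 - 14 ≡ 0; y = λ·(7 - 0) - 3 ≡ 4. → (0, 4)
3Q: (0, 4) + (7, 3). λ = (3 - 4)/(7 - 0) ≡ 12/7 mod 13. 7⁻¹ ≡ 2 (mod 13), so λ ≡ 11.
  x = λ² - 0 - 7 = 121 - 7 ≡ 10; y = λ·(0 - 10) - 4 ≡ 3. → (10, 3)
4Q: (10, 3) + (7, 3). λ = (3 - 3)/(7 - 10) ≡ 0/10 mod 13. 10⁻¹ ≡ 4 (mod 13) since 10·4 = 40 ≡ 1, so λ ≡ 0.
  x = λ² - 10 - 7 = 0 - 17 ≡ 9; y = λ·(10 - 9) - 3 ≡ 10. → (9, 10)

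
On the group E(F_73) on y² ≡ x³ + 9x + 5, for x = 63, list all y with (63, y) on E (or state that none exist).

none

x³ + 9x + 5 = 250619 ≡ 10 (mod 73).
10 is a non-residue mod 73; no y exists.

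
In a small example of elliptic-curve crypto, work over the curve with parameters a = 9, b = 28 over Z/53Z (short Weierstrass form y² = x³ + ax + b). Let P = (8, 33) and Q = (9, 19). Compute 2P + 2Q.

First 2P:
Repeated addition: build up to 2P.
2P: tangent at (8, 33): λ = (3·8² + 9)/(2·33) ≡ 42/13. 13⁻¹ ≡ 49 (mod 53), so λ ≡ 42·49 ≡ 44.
  x = λ² - 8 - 8 = 1936 - 16 ≡ 12; y = λ·(8 - 12) - 33 ≡ 3. → (12, 3)
2P = (12, 3).
Next 2Q:
Repeated addition: build up to 2Q.
2Q: tangent at (9, 19): λ = (3·9² + 9)/(2·19) ≡ 40/38. 38⁻¹ ≡ 7 (mod 53), so λ ≡ 40·7 ≡ 15.
  x = λ² - 9 - 9 = 225 - 18 ≡ 48; y = λ·(9 - 48) - 19 ≡ 32. → (48, 32)
2Q = (48, 32).
Finally 2P + 2Q:
(12, 3) + (48, 32). λ = (32 - 3)/(48 - 12) ≡ 29/36 mod 53. 36⁻¹ ≡ 28 (mod 53), so λ ≡ 17.
  x = λ² - 12 - 48 = 289 - 60 ≡ 17; y = λ·(12 - 17) - 3 ≡ 18. → (17, 18)

(17, 18)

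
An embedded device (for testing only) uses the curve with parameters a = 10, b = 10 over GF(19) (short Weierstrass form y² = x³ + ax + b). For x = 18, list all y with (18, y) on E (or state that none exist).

none

x³ + 10x + 10 = 6022 ≡ 18 (mod 19).
18 is a non-residue mod 19; no y exists.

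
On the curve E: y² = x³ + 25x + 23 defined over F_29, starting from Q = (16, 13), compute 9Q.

(21, 6)

Double-and-add on 9 = (1001)₂. Start with Q = (16, 13) for the leading 1-bit.
double: tangent at (16, 13): λ = (3·16² + 25)/(2·13) ≡ 10/26. 26⁻¹ ≡ 19 (mod 29), so λ ≡ 10·19 ≡ 16.
  x = λ² - 16 - 16 = 256 - 32 ≡ 21; y = λ·(16 - 21) - 13 ≡ 23. → (21, 23)
double: tangent at (21, 23): λ = (3·21² + 25)/(2·23) ≡ 14/17. 17⁻¹ ≡ 12 (mod 29) since 17·12 = 204 ≡ 1, so λ ≡ 14·12 ≡ 23.
  x = λ² - 21 - 21 = 529 - 42 ≡ 23; y = λ·(21 - 23) - 23 ≡ 18. → (23, 18)
double: tangent at (23, 18): λ = (3·23² + 25)/(2·18) ≡ 17/7. 7⁻¹ ≡ 25 (mod 29), so λ ≡ 17·25 ≡ 19.
  x = λ² - 23 - 23 = 361 - 46 ≡ 25; y = λ·(23 - 25) - 18 ≡ 2. → (25, 2)
add Q: (25, 2) + (16, 13). λ = (13 - 2)/(16 - 25) ≡ 11/20 mod 29. 20⁻¹ ≡ 16 (mod 29) since 20·16 = 320 ≡ 1, so λ ≡ 2.
  x = λ² - 25 - 16 = 4 - 41 ≡ 21; y = λ·(25 - 21) - 2 ≡ 6. → (21, 6)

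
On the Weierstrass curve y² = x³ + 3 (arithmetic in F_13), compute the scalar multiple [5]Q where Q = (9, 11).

(9, 2)

Repeated addition: build up to 5Q.
2Q: tangent at (9, 11): λ = (3·9² + 0)/(2·11) ≡ 9/9. 9⁻¹ ≡ 3 (mod 13), so λ ≡ 9·3 ≡ 1.
  x = λ² - 9 - 9 = 1 - 18 ≡ 9; y = λ·(9 - 9) - 11 ≡ 2. → (9, 2)
3Q: (9, 2) + (9, 11): same x and y₁ ≡ -y₂, so the sum is the point at infinity.
4Q: the point at infinity + (9, 11) = (9, 11) (identity).
5Q: tangent at (9, 11): λ = (3·9² + 0)/(2·11) ≡ 9/9. 9⁻¹ ≡ 3 (mod 13), so λ ≡ 9·3 ≡ 1.
  x = λ² - 9 - 9 = 1 - 18 ≡ 9; y = λ·(9 - 9) - 11 ≡ 2. → (9, 2)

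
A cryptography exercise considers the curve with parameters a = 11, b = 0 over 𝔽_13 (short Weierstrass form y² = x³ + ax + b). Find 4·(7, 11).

Write G = (7, 11).
Double-and-add on 4 = (100)₂. Start with G = (7, 11) for the leading 1-bit.
double: tangent at (7, 11): λ = (3·7² + 11)/(2·11) ≡ 2/9. 9⁻¹ ≡ 3 (mod 13), so λ ≡ 2·3 ≡ 6.
  x = λ² - 7 - 7 = 36 - 14 ≡ 9; y = λ·(7 - 9) - 11 ≡ 3. → (9, 3)
double: tangent at (9, 3): λ = (3·9² + 11)/(2·3) ≡ 7/6. 6⁻¹ ≡ 11 (mod 13), so λ ≡ 7·11 ≡ 12.
  x = λ² - 9 - 9 = 144 - 18 ≡ 9; y = λ·(9 - 9) - 3 ≡ 10. → (9, 10)

(9, 10)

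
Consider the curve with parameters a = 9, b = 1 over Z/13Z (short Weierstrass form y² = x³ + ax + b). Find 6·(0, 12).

O

Write G = (0, 12).
Repeated addition: build up to 6G.
2G: tangent at (0, 12): λ = (3·0² + 9)/(2·12) ≡ 9/11. 11⁻¹ ≡ 6 (mod 13), so λ ≡ 9·6 ≡ 2.
  x = λ² - 0 - 0 = 4 - 0 ≡ 4; y = λ·(0 - 4) - 12 ≡ 6. → (4, 6)
3G: (4, 6) + (0, 12). λ = (12 - 6)/(0 - 4) ≡ 6/9 mod 13. 9⁻¹ ≡ 3 (mod 13), so λ ≡ 5.
  x = λ² - 4 - 0 = 25 - 4 ≡ 8; y = λ·(4 - 8) - 6 ≡ 0. → (8, 0)
4G: (8, 0) + (0, 12). λ = (12 - 0)/(0 - 8) ≡ 12/5 mod 13. 5⁻¹ ≡ 8 (mod 13) since 5·8 = 40 ≡ 1, so λ ≡ 5.
  x = λ² - 8 - 0 = 25 - 8 ≡ 4; y = λ·(8 - 4) - 0 ≡ 7. → (4, 7)
5G: (4, 7) + (0, 12). λ = (12 - 7)/(0 - 4) ≡ 5/9 mod 13. 9⁻¹ ≡ 3 (mod 13) since 9·3 = 27 ≡ 1, so λ ≡ 2.
  x = λ² - 4 - 0 = 4 - 4 ≡ 0; y = λ·(4 - 0) - 7 ≡ 1. → (0, 1)
6G: (0, 1) + (0, 12): same x and y₁ ≡ -y₂, so the sum is O.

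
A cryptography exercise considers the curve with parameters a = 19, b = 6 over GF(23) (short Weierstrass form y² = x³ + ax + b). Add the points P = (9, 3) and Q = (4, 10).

(9, 3) + (4, 10). λ = (10 - 3)/(4 - 9) ≡ 7/18 mod 23. 18⁻¹ ≡ 9 (mod 23), so λ ≡ 17.
  x = λ² - 9 - 4 = 289 - 13 ≡ 0; y = λ·(9 - 0) - 3 ≡ 12. → (0, 12)

(0, 12)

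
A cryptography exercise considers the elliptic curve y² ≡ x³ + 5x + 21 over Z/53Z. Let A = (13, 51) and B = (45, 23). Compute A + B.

(13, 51) + (45, 23). λ = (23 - 51)/(45 - 13) ≡ 25/32 mod 53. 32⁻¹ ≡ 5 (mod 53), so λ ≡ 19.
  x = λ² - 13 - 45 = 361 - 58 ≡ 38; y = λ·(13 - 38) - 51 ≡ 4. → (38, 4)

(38, 4)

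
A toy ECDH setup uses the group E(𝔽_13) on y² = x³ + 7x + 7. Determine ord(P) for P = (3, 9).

2P: tangent at (3, 9): λ = (3·3² + 7)/(2·9) ≡ 8/5. 5⁻¹ ≡ 8 (mod 13) since 5·8 = 40 ≡ 1, so λ ≡ 8·8 ≡ 12.
  x = λ² - 3 - 3 = 144 - 6 ≡ 8; y = λ·(3 - 8) - 9 ≡ 9. → (8, 9)
3P: (8, 9) + (3, 9). λ = (9 - 9)/(3 - 8) ≡ 0/8 mod 13. 8⁻¹ ≡ 5 (mod 13) since 8·5 = 40 ≡ 1, so λ ≡ 0.
  x = λ² - 8 - 3 = 0 - 11 ≡ 2; y = λ·(8 - 2) - 9 ≡ 4. → (2, 4)
4P: (2, 4) + (3, 9). λ = (9 - 4)/(3 - 2) ≡ 5/1 mod 13. 1⁻¹ ≡ 1 (mod 13) since 1·1 = 1 ≡ 1, so λ ≡ 5.
  x = λ² - 2 - 3 = 25 - 5 ≡ 7; y = λ·(2 - 7) - 4 ≡ 10. → (7, 10)
5P: (7, 10) + (3, 9). λ = (9 - 10)/(3 - 7) ≡ 12/9 mod 13. 9⁻¹ ≡ 3 (mod 13), so λ ≡ 10.
  x = λ² - 7 - 3 = 100 - 10 ≡ 12; y = λ·(7 - 12) - 10 ≡ 5. → (12, 5)
6P: (12, 5) + (3, 9). λ = (9 - 5)/(3 - 12) ≡ 4/4 mod 13. 4⁻¹ ≡ 10 (mod 13) since 4·10 = 40 ≡ 1, so λ ≡ 1.
  x = λ² - 12 - 3 = 1 - 15 ≡ 12; y = λ·(12 - 12) - 5 ≡ 8. → (12, 8)
7P: (12, 8) + (3, 9). λ = (9 - 8)/(3 - 12) ≡ 1/4 mod 13. 4⁻¹ ≡ 10 (mod 13) since 4·10 = 40 ≡ 1, so λ ≡ 10.
  x = λ² - 12 - 3 = 100 - 15 ≡ 7; y = λ·(12 - 7) - 8 ≡ 3. → (7, 3)
8P: (7, 3) + (3, 9). λ = (9 - 3)/(3 - 7) ≡ 6/9 mod 13. 9⁻¹ ≡ 3 (mod 13) since 9·3 = 27 ≡ 1, so λ ≡ 5.
  x = λ² - 7 - 3 = 25 - 10 ≡ 2; y = λ·(7 - 2) - 3 ≡ 9. → (2, 9)
9P: (2, 9) + (3, 9). λ = (9 - 9)/(3 - 2) ≡ 0/1 mod 13. 1⁻¹ ≡ 1 (mod 13) since 1·1 = 1 ≡ 1, so λ ≡ 0.
  x = λ² - 2 - 3 = 0 - 5 ≡ 8; y = λ·(2 - 8) - 9 ≡ 4. → (8, 4)
10P: (8, 4) + (3, 9). λ = (9 - 4)/(3 - 8) ≡ 5/8 mod 13. 8⁻¹ ≡ 5 (mod 13), so λ ≡ 12.
  x = λ² - 8 - 3 = 144 - 11 ≡ 3; y = λ·(8 - 3) - 4 ≡ 4. → (3, 4)
11P: (3, 4) + (3, 9): same x and y₁ ≡ -y₂, so the sum is the point at infinity.
11P = the point at infinity, so the order is 11.

11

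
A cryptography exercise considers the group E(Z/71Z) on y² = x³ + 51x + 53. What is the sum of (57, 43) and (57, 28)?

The two points share x = 57 and their y-coordinates satisfy 43 + 28 ≡ 0 (mod 71), so they are inverses. Their sum is the point at infinity.

O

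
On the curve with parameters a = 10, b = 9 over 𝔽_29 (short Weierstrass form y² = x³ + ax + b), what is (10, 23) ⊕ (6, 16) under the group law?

(10, 23) + (6, 16). λ = (16 - 23)/(6 - 10) ≡ 22/25 mod 29. 25⁻¹ ≡ 7 (mod 29) since 25·7 = 175 ≡ 1, so λ ≡ 9.
  x = λ² - 10 - 6 = 81 - 16 ≡ 7; y = λ·(10 - 7) - 23 ≡ 4. → (7, 4)

(7, 4)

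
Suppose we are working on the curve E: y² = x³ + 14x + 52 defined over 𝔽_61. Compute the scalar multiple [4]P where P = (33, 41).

Repeated addition: build up to 4P.
2P: tangent at (33, 41): λ = (3·33² + 14)/(2·41) ≡ 48/21. 21⁻¹ ≡ 32 (mod 61), so λ ≡ 48·32 ≡ 11.
  x = λ² - 33 - 33 = 121 - 66 ≡ 55; y = λ·(33 - 55) - 41 ≡ 22. → (55, 22)
3P: (55, 22) + (33, 41). λ = (41 - 22)/(33 - 55) ≡ 19/39 mod 61. 39⁻¹ ≡ 36 (mod 61) since 39·36 = 1404 ≡ 1, so λ ≡ 13.
  x = λ² - 55 - 33 = 169 - 88 ≡ 20; y = λ·(55 - 20) - 22 ≡ 6. → (20, 6)
4P: (20, 6) + (33, 41). λ = (41 - 6)/(33 - 20) ≡ 35/13 mod 61. 13⁻¹ ≡ 47 (mod 61), so λ ≡ 59.
  x = λ² - 20 - 33 = 3481 - 53 ≡ 12; y = λ·(20 - 12) - 6 ≡ 39. → (12, 39)

(12, 39)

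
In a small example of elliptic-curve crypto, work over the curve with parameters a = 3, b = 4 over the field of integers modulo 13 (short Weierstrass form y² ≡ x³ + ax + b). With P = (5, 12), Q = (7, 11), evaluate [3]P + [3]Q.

(3, 1)

First 3P:
Repeated addition: build up to 3P.
2P: tangent at (5, 12): λ = (3·5² + 3)/(2·12) ≡ 0/11. 11⁻¹ ≡ 6 (mod 13) since 11·6 = 66 ≡ 1, so λ ≡ 0·6 ≡ 0.
  x = λ² - 5 - 5 = 0 - 10 ≡ 3; y = λ·(5 - 3) - 12 ≡ 1. → (3, 1)
3P: (3, 1) + (5, 12). λ = (12 - 1)/(5 - 3) ≡ 11/2 mod 13. 2⁻¹ ≡ 7 (mod 13), so λ ≡ 12.
  x = λ² - 3 - 5 = 144 - 8 ≡ 6; y = λ·(3 - 6) - 1 ≡ 2. → (6, 2)
3P = (6, 2).
Next 3Q:
Repeated addition: build up to 3Q.
2Q: tangent at (7, 11): λ = (3·7² + 3)/(2·11) ≡ 7/9. 9⁻¹ ≡ 3 (mod 13), so λ ≡ 7·3 ≡ 8.
  x = λ² - 7 - 7 = 64 - 14 ≡ 11; y = λ·(7 - 11) - 11 ≡ 9. → (11, 9)
3Q: (11, 9) + (7, 11). λ = (11 - 9)/(7 - 11) ≡ 2/9 mod 13. 9⁻¹ ≡ 3 (mod 13) since 9·3 = 27 ≡ 1, so λ ≡ 6.
  x = λ² - 11 - 7 = 36 - 18 ≡ 5; y = λ·(11 - 5) - 9 ≡ 1. → (5, 1)
3Q = (5, 1).
Finally 3P + 3Q:
(6, 2) + (5, 1). λ = (1 - 2)/(5 - 6) ≡ 12/12 mod 13. 12⁻¹ ≡ 12 (mod 13), so λ ≡ 1.
  x = λ² - 6 - 5 = 1 - 11 ≡ 3; y = λ·(6 - 3) - 2 ≡ 1. → (3, 1)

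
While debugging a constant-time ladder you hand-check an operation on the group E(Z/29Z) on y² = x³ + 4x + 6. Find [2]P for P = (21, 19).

(3, 25)

tangent at (21, 19): λ = (3·21² + 4)/(2·19) ≡ 22/9. 9⁻¹ ≡ 13 (mod 29), so λ ≡ 22·13 ≡ 25.
  x = λ² - 21 - 21 = 625 - 42 ≡ 3; y = λ·(21 - 3) - 19 ≡ 25. → (3, 25)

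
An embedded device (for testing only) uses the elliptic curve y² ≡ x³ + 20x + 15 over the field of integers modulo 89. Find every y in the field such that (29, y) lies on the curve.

8, 81

x³ + 20x + 15 = 24984 ≡ 64 (mod 89).
Square roots of 64 mod 89: 8 and 81 (since 8² = 64 ≡ 64).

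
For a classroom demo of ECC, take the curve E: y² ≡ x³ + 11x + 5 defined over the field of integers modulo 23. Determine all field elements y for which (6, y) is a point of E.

none

x³ + 11x + 5 = 287 ≡ 11 (mod 23).
11 is a non-residue mod 23; no y exists.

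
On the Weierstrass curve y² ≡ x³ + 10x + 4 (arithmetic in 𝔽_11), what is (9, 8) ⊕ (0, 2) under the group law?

(0, 9)

(9, 8) + (0, 2). λ = (2 - 8)/(0 - 9) ≡ 5/2 mod 11. 2⁻¹ ≡ 6 (mod 11), so λ ≡ 8.
  x = λ² - 9 - 0 = 64 - 9 ≡ 0; y = λ·(9 - 0) - 8 ≡ 9. → (0, 9)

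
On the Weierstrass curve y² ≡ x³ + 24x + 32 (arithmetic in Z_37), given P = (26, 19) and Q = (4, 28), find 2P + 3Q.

(11, 31)

First 2P:
Repeated addition: build up to 2P.
2P: tangent at (26, 19): λ = (3·26² + 24)/(2·19) ≡ 17/1. 1⁻¹ ≡ 1 (mod 37), so λ ≡ 17·1 ≡ 17.
  x = λ² - 26 - 26 = 289 - 52 ≡ 15; y = λ·(26 - 15) - 19 ≡ 20. → (15, 20)
2P = (15, 20).
Next 3Q:
Repeated addition: build up to 3Q.
2Q: tangent at (4, 28): λ = (3·4² + 24)/(2·28) ≡ 35/19. 19⁻¹ ≡ 2 (mod 37), so λ ≡ 35·2 ≡ 33.
  x = λ² - 4 - 4 = 1089 - 8 ≡ 8; y = λ·(4 - 8) - 28 ≡ 25. → (8, 25)
3Q: (8, 25) + (4, 28). λ = (28 - 25)/(4 - 8) ≡ 3/33 mod 37. 33⁻¹ ≡ 9 (mod 37) since 33·9 = 297 ≡ 1, so λ ≡ 27.
  x = λ² - 8 - 4 = 729 - 12 ≡ 14; y = λ·(8 - 14) - 25 ≡ 35. → (14, 35)
3Q = (14, 35).
Finally 2P + 3Q:
(15, 20) + (14, 35). λ = (35 - 20)/(14 - 15) ≡ 15/36 mod 37. 36⁻¹ ≡ 36 (mod 37) since 36·36 = 1296 ≡ 1, so λ ≡ 22.
  x = λ² - 15 - 14 = 484 - 29 ≡ 11; y = λ·(15 - 11) - 20 ≡ 31. → (11, 31)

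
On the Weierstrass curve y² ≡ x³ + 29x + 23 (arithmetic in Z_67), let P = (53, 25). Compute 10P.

Double-and-add on 10 = (1010)₂. Start with P = (53, 25) for the leading 1-bit.
double: tangent at (53, 25): λ = (3·53² + 29)/(2·25) ≡ 14/50. 50⁻¹ ≡ 63 (mod 67) since 50·63 = 3150 ≡ 1, so λ ≡ 14·63 ≡ 11.
  x = λ² - 53 - 53 = 121 - 106 ≡ 15; y = λ·(53 - 15) - 25 ≡ 58. → (15, 58)
double: tangent at (15, 58): λ = (3·15² + 29)/(2·58) ≡ 34/49. 49⁻¹ ≡ 26 (mod 67), so λ ≡ 34·26 ≡ 13.
  x = λ² - 15 - 15 = 169 - 30 ≡ 5; y = λ·(15 - 5) - 58 ≡ 5. → (5, 5)
add P: (5, 5) + (53, 25). λ = (25 - 5)/(53 - 5) ≡ 20/48 mod 67. 48⁻¹ ≡ 7 (mod 67) since 48·7 = 336 ≡ 1, so λ ≡ 6.
  x = λ² - 5 - 53 = 36 - 58 ≡ 45; y = λ·(5 - 45) - 5 ≡ 23. → (45, 23)
double: tangent at (45, 23): λ = (3·45² + 29)/(2·23) ≡ 7/46. 46⁻¹ ≡ 51 (mod 67), so λ ≡ 7·51 ≡ 22.
  x = λ² - 45 - 45 = 484 - 90 ≡ 59; y = λ·(45 - 59) - 23 ≡ 4. → (59, 4)

(59, 4)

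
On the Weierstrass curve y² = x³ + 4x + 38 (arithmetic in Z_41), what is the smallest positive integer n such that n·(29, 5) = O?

7

2P: tangent at (29, 5): λ = (3·29² + 4)/(2·5) ≡ 26/10. 10⁻¹ ≡ 37 (mod 41) since 10·37 = 370 ≡ 1, so λ ≡ 26·37 ≡ 19.
  x = λ² - 29 - 29 = 361 - 58 ≡ 16; y = λ·(29 - 16) - 5 ≡ 37. → (16, 37)
3P: (16, 37) + (29, 5). λ = (5 - 37)/(29 - 16) ≡ 9/13 mod 41. 13⁻¹ ≡ 19 (mod 41), so λ ≡ 7.
  x = λ² - 16 - 29 = 49 - 45 ≡ 4; y = λ·(16 - 4) - 37 ≡ 6. → (4, 6)
4P: (4, 6) + (29, 5). λ = (5 - 6)/(29 - 4) ≡ 40/25 mod 41. 25⁻¹ ≡ 23 (mod 41), so λ ≡ 18.
  x = λ² - 4 - 29 = 324 - 33 ≡ 4; y = λ·(4 - 4) - 6 ≡ 35. → (4, 35)
5P: (4, 35) + (29, 5). λ = (5 - 35)/(29 - 4) ≡ 11/25 mod 41. 25⁻¹ ≡ 23 (mod 41), so λ ≡ 7.
  x = λ² - 4 - 29 = 49 - 33 ≡ 16; y = λ·(4 - 16) - 35 ≡ 4. → (16, 4)
6P: (16, 4) + (29, 5). λ = (5 - 4)/(29 - 16) ≡ 1/13 mod 41. 13⁻¹ ≡ 19 (mod 41), so λ ≡ 19.
  x = λ² - 16 - 29 = 361 - 45 ≡ 29; y = λ·(16 - 29) - 4 ≡ 36. → (29, 36)
7P: (29, 36) + (29, 5): same x and y₁ ≡ -y₂, so the sum is O.
7P = O, so the order is 7.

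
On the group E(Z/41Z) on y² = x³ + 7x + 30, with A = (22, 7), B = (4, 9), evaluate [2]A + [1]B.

First 2A:
Repeated addition: build up to 2A.
2A: tangent at (22, 7): λ = (3·22² + 7)/(2·7) ≡ 24/14. 14⁻¹ ≡ 3 (mod 41), so λ ≡ 24·3 ≡ 31.
  x = λ² - 22 - 22 = 961 - 44 ≡ 15; y = λ·(22 - 15) - 7 ≡ 5. → (15, 5)
2A = (15, 5).
Finally 2A + B:
(15, 5) + (4, 9). λ = (9 - 5)/(4 - 15) ≡ 4/30 mod 41. 30⁻¹ ≡ 26 (mod 41), so λ ≡ 22.
  x = λ² - 15 - 4 = 484 - 19 ≡ 14; y = λ·(15 - 14) - 5 ≡ 17. → (14, 17)

(14, 17)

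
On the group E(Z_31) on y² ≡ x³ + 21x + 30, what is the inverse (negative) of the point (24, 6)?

-(24, 6) = (24, -6 mod 31) = (24, 25).

(24, 25)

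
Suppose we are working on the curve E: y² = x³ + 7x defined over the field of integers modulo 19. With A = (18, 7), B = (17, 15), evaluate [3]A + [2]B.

(10, 14)

First 3A:
Repeated addition: build up to 3A.
2A: tangent at (18, 7): λ = (3·18² + 7)/(2·7) ≡ 10/14. 14⁻¹ ≡ 15 (mod 19), so λ ≡ 10·15 ≡ 17.
  x = λ² - 18 - 18 = 289 - 36 ≡ 6; y = λ·(18 - 6) - 7 ≡ 7. → (6, 7)
3A: (6, 7) + (18, 7). λ = (7 - 7)/(18 - 6) ≡ 0/12 mod 19. 12⁻¹ ≡ 8 (mod 19), so λ ≡ 0.
  x = λ² - 6 - 18 = 0 - 24 ≡ 14; y = λ·(6 - 14) - 7 ≡ 12. → (14, 12)
3A = (14, 12).
Next 2B:
Repeated addition: build up to 2B.
2B: tangent at (17, 15): λ = (3·17² + 7)/(2·15) ≡ 0/11. 11⁻¹ ≡ 7 (mod 19) since 11·7 = 77 ≡ 1, so λ ≡ 0·7 ≡ 0.
  x = λ² - 17 - 17 = 0 - 34 ≡ 4; y = λ·(17 - 4) - 15 ≡ 4. → (4, 4)
2B = (4, 4).
Finally 3A + 2B:
(14, 12) + (4, 4). λ = (4 - 12)/(4 - 14) ≡ 11/9 mod 19. 9⁻¹ ≡ 17 (mod 19), so λ ≡ 16.
  x = λ² - 14 - 4 = 256 - 18 ≡ 10; y = λ·(14 - 10) - 12 ≡ 14. → (10, 14)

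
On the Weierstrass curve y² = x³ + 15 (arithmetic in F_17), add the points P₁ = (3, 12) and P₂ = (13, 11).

(3, 12) + (13, 11). λ = (11 - 12)/(13 - 3) ≡ 16/10 mod 17. 10⁻¹ ≡ 12 (mod 17) since 10·12 = 120 ≡ 1, so λ ≡ 5.
  x = λ² - 3 - 13 = 25 - 16 ≡ 9; y = λ·(3 - 9) - 12 ≡ 9. → (9, 9)

(9, 9)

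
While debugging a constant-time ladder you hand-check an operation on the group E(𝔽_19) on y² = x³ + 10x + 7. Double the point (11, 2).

(6, 13)

tangent at (11, 2): λ = (3·11² + 10)/(2·2) ≡ 12/4. 4⁻¹ ≡ 5 (mod 19), so λ ≡ 12·5 ≡ 3.
  x = λ² - 11 - 11 = 9 - 22 ≡ 6; y = λ·(11 - 6) - 2 ≡ 13. → (6, 13)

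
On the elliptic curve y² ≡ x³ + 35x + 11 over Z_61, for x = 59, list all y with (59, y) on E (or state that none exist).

none

x³ + 35x + 11 = 207455 ≡ 55 (mod 61).
55 is a non-residue mod 61; no y exists.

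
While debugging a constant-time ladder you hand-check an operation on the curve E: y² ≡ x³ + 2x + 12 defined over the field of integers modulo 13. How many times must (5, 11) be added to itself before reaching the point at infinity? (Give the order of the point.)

8

2P: tangent at (5, 11): λ = (3·5² + 2)/(2·11) ≡ 12/9. 9⁻¹ ≡ 3 (mod 13) since 9·3 = 27 ≡ 1, so λ ≡ 12·3 ≡ 10.
  x = λ² - 5 - 5 = 100 - 10 ≡ 12; y = λ·(5 - 12) - 11 ≡ 10. → (12, 10)
3P: (12, 10) + (5, 11). λ = (11 - 10)/(5 - 12) ≡ 1/6 mod 13. 6⁻¹ ≡ 11 (mod 13), so λ ≡ 11.
  x = λ² - 12 - 5 = 121 - 17 ≡ 0; y = λ·(12 - 0) - 10 ≡ 5. → (0, 5)
4P: (0, 5) + (5, 11). λ = (11 - 5)/(5 - 0) ≡ 6/5 mod 13. 5⁻¹ ≡ 8 (mod 13), so λ ≡ 9.
  x = λ² - 0 - 5 = 81 - 5 ≡ 11; y = λ·(0 - 11) - 5 ≡ 0. → (11, 0)
5P: (11, 0) + (5, 11). λ = (11 - 0)/(5 - 11) ≡ 11/7 mod 13. 7⁻¹ ≡ 2 (mod 13) since 7·2 = 14 ≡ 1, so λ ≡ 9.
  x = λ² - 11 - 5 = 81 - 16 ≡ 0; y = λ·(11 - 0) - 0 ≡ 8. → (0, 8)
6P: (0, 8) + (5, 11). λ = (11 - 8)/(5 - 0) ≡ 3/5 mod 13. 5⁻¹ ≡ 8 (mod 13), so λ ≡ 11.
  x = λ² - 0 - 5 = 121 - 5 ≡ 12; y = λ·(0 - 12) - 8 ≡ 3. → (12, 3)
7P: (12, 3) + (5, 11). λ = (11 - 3)/(5 - 12) ≡ 8/6 mod 13. 6⁻¹ ≡ 11 (mod 13), so λ ≡ 10.
  x = λ² - 12 - 5 = 100 - 17 ≡ 5; y = λ·(12 - 5) - 3 ≡ 2. → (5, 2)
8P: (5, 2) + (5, 11): same x and y₁ ≡ -y₂, so the sum is the point at infinity.
8P = the point at infinity, so the order is 8.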